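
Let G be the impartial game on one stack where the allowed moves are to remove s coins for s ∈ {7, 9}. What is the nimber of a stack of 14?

2

Grundy values for subtraction set {7, 9}:
g(0) = mex{} = 0
g(1) = mex{} = 0
g(2) = mex{} = 0
g(3) = mex{} = 0
g(4) = mex{} = 0
g(5) = mex{} = 0
g(6) = mex{} = 0
g(7) = mex{0} = 1
g(8) = mex{0} = 1
g(9) = mex{0} = 1
g(10) = mex{0} = 1
g(11) = mex{0} = 1
g(12) = mex{0} = 1
g(13) = mex{0} = 1
g(14) = mex{0,1} = 2
So g(14) = 2.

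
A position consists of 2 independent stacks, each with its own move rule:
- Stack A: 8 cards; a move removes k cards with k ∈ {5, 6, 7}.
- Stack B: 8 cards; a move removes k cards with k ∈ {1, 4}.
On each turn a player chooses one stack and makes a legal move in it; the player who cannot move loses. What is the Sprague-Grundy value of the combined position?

Grundy values for stack A (subtraction set {5, 6, 7}):
g(0) = mex{} = 0
g(1) = mex{} = 0
g(2) = mex{} = 0
g(3) = mex{} = 0
g(4) = mex{} = 0
g(5) = mex{0} = 1
g(6) = mex{0} = 1
g(7) = mex{0} = 1
g(8) = mex{0} = 1
So g(8) = 1.
For stack B, compute g(0), g(1), … with moves {1, 4}:
g(0) = mex{} = 0
g(1) = mex{0} = 1
g(2) = mex{1} = 0
g(3) = mex{0} = 1
g(4) = mex{0,1} = 2
g(5) = mex{1,2} = 0
g(6) = mex{0} = 1
g(7) = mex{1} = 0
g(8) = mex{0,2} = 1
So g(8) = 1.
The value of a disjunctive sum is the nim-sum of the parts.
Combined value = 1 ⊕ 1 = 0.

0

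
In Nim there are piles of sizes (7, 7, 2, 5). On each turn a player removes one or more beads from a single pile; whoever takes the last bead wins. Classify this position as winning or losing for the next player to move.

Winning position

In binary:
  111  (7)
  111  (7)
  010  (2)
  101  (5)
  ---
  111  (7)
The nim-sum is 7 ≠ 0, so this is an N-position: the player to move can win.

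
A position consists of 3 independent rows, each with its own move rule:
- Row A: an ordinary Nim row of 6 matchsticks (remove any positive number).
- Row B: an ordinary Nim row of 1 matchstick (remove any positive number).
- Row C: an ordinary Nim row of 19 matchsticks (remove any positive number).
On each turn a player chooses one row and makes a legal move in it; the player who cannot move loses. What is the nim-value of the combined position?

Row A is a plain Nim row of size 6, so its Grundy value is 6.
Row B is a plain Nim row of size 1, so its Grundy value is 1.
Row C is a plain Nim row of size 19, so its Grundy value is 19.
The value of a disjunctive sum is the nim-sum of the parts.
Combined value = 6 ⊕ 1 ⊕ 19 = 20.

20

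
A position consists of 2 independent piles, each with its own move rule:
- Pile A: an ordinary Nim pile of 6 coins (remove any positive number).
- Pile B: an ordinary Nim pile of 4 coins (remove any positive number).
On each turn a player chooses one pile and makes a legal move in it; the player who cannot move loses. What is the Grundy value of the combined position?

2

Pile A is a plain Nim pile of size 6, so its Grundy value is 6.
Pile B is a plain Nim pile of size 4, so its Grundy value is 4.
By the Sprague-Grundy theorem, the Grundy value of a sum of independent games is the XOR of the component values.
Combined value = 6 ⊕ 4 = 2.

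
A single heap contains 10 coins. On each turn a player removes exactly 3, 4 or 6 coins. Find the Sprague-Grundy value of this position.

Compute g(0), g(1), … for moves {3, 4, 6}:
k:     0  1  2  3  4  5  6  7  8  9 10
g(k):  0  0  0  1  1  1  2  2  2  0  0
So g(10) = 0.

0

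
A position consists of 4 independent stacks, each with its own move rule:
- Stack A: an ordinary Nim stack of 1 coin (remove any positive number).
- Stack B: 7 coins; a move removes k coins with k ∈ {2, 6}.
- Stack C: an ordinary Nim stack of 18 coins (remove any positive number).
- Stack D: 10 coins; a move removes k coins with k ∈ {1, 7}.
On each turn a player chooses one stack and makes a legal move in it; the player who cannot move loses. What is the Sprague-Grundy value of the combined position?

Stack A is a plain Nim stack of size 1, so its Grundy value is 1.
Grundy values for stack B (subtraction set {2, 6}):
g(0) = mex{} = 0
g(1) = mex{} = 0
g(2) = mex{0} = 1
g(3) = mex{0} = 1
g(4) = mex{1} = 0
g(5) = mex{1} = 0
g(6) = mex{0} = 1
g(7) = mex{0} = 1
So g(7) = 1.
Stack C is a plain Nim stack of size 18, so its Grundy value is 18.
Build the Grundy sequence for stack D with g(k) = mex{g(k−s) : s ∈ {1, 7}, s ≤ k}:
g(0) = mex{} = 0
g(1) = mex{0} = 1
g(2) = mex{1} = 0
g(3) = mex{0} = 1
g(4) = mex{1} = 0
g(5) = mex{0} = 1
g(6) = mex{1} = 0
g(7) = mex{0} = 1
g(8) = mex{1} = 0
g(9) = mex{0} = 1
g(10) = mex{1} = 0
So g(10) = 0.
By the Sprague-Grundy theorem, the Grundy value of a sum of independent games is the XOR of the component values.
Combined value = 1 ⊕ 1 ⊕ 18 ⊕ 0 = 18.

18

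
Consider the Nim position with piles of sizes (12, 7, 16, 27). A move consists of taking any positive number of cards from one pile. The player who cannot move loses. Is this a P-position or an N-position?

Compute the nim-sum pairwise:
12 ⊕ 7 = 11
11 ⊕ 16 = 27
27 ⊕ 27 = 0
The nim-sum is 0, so this is a P-position: the player to move is in a losing position under optimal play.

P-position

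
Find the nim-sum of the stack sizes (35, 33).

2

Write each in binary and XOR column by column:
  100011  (35)
  100001  (33)
  ------
  000010  (2)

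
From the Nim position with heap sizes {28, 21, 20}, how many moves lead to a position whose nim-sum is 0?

3

Compute the nim-sum pairwise:
28 ⊕ 21 = 9
9 ⊕ 20 = 29
The overall nim-sum is X = 29. A heap of size p has a winning move iff p XOR X < p (reduce it to p XOR X).
  28: 28 XOR 29 = 1 < 28 — winning move (to 1).
  21: 21 XOR 29 = 8 < 21 — winning move (to 8).
  20: 20 XOR 29 = 9 < 20 — winning move (to 9).
That gives 3 winning moves.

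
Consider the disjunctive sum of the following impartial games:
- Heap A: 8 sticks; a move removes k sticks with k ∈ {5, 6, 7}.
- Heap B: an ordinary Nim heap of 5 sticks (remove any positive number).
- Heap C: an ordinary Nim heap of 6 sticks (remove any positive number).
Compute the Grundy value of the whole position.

2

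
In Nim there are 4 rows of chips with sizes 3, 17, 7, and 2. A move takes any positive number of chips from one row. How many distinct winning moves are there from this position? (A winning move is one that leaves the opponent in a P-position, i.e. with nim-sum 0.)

Bitwise XOR of the heap sizes:
  00011  (3)
  10001  (17)
  00111  (7)
  00010  (2)
  -----
  10111  (23)
The overall nim-sum is X = 23. A row of size p has a winning move iff p XOR X < p (reduce it to p XOR X).
  3: 3 XOR 23 = 20 ≥ 3 — no move.
  17: 17 XOR 23 = 6 < 17 — winning move (to 6).
  7: 7 XOR 23 = 16 ≥ 7 — no move.
  2: 2 XOR 23 = 21 ≥ 2 — no move.
That gives 1 winning move.

1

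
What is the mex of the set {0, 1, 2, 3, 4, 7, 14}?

5

The values 0, 1, 2, 3, 4 are all present; 5 is the first non-negative integer missing from the set.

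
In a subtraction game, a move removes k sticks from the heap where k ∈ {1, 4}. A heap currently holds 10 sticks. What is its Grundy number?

0

Compute g(0), g(1), … for moves {1, 4}:
g(0) = mex{} = 0
g(1) = mex{0} = 1
g(2) = mex{1} = 0
g(3) = mex{0} = 1
g(4) = mex{0,1} = 2
g(5) = mex{1,2} = 0
g(6) = mex{0} = 1
g(7) = mex{1} = 0
g(8) = mex{0,2} = 1
g(9) = mex{0,1} = 2
g(10) = mex{1,2} = 0
So g(10) = 0.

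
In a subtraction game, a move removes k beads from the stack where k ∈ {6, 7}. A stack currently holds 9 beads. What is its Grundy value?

Build the Grundy sequence with g(k) = mex{g(k−s) : s ∈ {6, 7}, s ≤ k}:
k:     0  1  2  3  4  5  6  7  8  9
g(k):  0  0  0  0  0  0  1  1  1  1
So g(9) = 1.

1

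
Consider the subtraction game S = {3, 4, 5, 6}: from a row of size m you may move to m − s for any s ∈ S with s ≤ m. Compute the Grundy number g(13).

Compute g(0), g(1), … for moves {3, 4, 5, 6}:
g(0) = mex{} = 0
g(1) = mex{} = 0
g(2) = mex{} = 0
g(3) = mex{0} = 1
g(4) = mex{0} = 1
g(5) = mex{0} = 1
g(6) = mex{0,1} = 2
g(7) = mex{0,1} = 2
g(8) = mex{0,1} = 2
g(9) = mex{1,2} = 0
g(10) = mex{1,2} = 0
g(11) = mex{1,2} = 0
g(12) = mex{0,2} = 1
g(13) = mex{0,2} = 1
So g(13) = 1.

1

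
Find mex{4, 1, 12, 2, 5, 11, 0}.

The values 0, 1, 2 are all present; 3 is the first non-negative integer missing from the set.

3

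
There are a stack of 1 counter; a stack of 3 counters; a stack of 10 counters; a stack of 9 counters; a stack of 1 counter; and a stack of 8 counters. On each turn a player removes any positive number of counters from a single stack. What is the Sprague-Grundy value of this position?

Compute the nim-sum pairwise:
1 XOR 3 = 2
2 XOR 10 = 8
8 XOR 9 = 1
1 XOR 1 = 0
0 XOR 8 = 8

8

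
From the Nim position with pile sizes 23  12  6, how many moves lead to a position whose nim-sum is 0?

1

Write each in binary and XOR column by column:
  10111  (23)
  01100  (12)
  00110  (6)
  -----
  11101  (29)
The overall nim-sum is X = 29. A pile of size p has a winning move iff p XOR X < p (reduce it to p XOR X).
  23: 23 XOR 29 = 10 < 23 — winning move (to 10).
  12: 12 XOR 29 = 17 ≥ 12 — no move.
  6: 6 XOR 29 = 27 ≥ 6 — no move.
That gives 1 winning move.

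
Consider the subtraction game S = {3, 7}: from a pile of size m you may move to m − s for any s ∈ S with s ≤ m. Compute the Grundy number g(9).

1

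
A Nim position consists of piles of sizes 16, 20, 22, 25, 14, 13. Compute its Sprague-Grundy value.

8

Compute the nim-sum pairwise:
16 ⊕ 20 = 4
4 ⊕ 22 = 18
18 ⊕ 25 = 11
11 ⊕ 14 = 5
5 ⊕ 13 = 8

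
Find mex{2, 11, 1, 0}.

The values 0, 1, 2 are all present; 3 is the first non-negative integer missing from the set.

3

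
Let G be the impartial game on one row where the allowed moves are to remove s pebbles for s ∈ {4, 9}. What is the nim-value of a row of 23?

2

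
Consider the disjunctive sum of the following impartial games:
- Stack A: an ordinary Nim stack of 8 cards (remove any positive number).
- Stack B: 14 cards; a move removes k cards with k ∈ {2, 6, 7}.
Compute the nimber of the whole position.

Stack A is a plain Nim stack of size 8, so its Grundy value is 8.
For stack B, compute g(0), g(1), … with moves {2, 6, 7}:
k:     0  1  2  3  4  5  6  7  8  9 10 11 12 13 14
g(k):  0  0  1  1  0  0  1  1  2  0  3  1  2  0  0
So g(14) = 0.
The value of a disjunctive sum is the nim-sum of the parts.
Combined value = 8 ⊕ 0 = 8.

8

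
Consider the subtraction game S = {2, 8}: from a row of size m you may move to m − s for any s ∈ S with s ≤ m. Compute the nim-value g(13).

1

Compute g(0), g(1), … for moves {2, 8}:
k:     0  1  2  3  4  5  6  7  8  9 10 11 12 13
g(k):  0  0  1  1  0  0  1  1  2  2  0  0  1  1
So g(13) = 1.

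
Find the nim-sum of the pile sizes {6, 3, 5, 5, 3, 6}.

Compute the nim-sum pairwise:
6 XOR 3 = 5
5 XOR 5 = 0
0 XOR 5 = 5
5 XOR 3 = 6
6 XOR 6 = 0

0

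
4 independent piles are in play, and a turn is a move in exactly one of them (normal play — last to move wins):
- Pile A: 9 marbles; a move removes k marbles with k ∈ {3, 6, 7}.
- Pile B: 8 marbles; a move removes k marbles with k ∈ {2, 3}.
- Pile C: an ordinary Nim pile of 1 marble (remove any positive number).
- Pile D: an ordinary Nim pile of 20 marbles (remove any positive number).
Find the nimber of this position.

23

Grundy values for pile A (subtraction set {3, 6, 7}):
k:     0  1  2  3  4  5  6  7  8  9
g(k):  0  0  0  1  1  1  2  2  2  3
So g(9) = 3.
Grundy values for pile B (subtraction set {2, 3}):
g(0) = mex{} = 0
g(1) = mex{} = 0
g(2) = mex{0} = 1
g(3) = mex{0} = 1
g(4) = mex{0,1} = 2
g(5) = mex{1} = 0
g(6) = mex{1,2} = 0
g(7) = mex{0,2} = 1
g(8) = mex{0} = 1
So g(8) = 1.
Pile C is a plain Nim pile of size 1, so its Grundy value is 1.
Pile D is a plain Nim pile of size 20, so its Grundy value is 20.
By the Sprague-Grundy theorem, the Grundy value of a sum of independent games is the XOR of the component values.
Combined value = 3 ⊕ 1 ⊕ 1 ⊕ 20 = 23.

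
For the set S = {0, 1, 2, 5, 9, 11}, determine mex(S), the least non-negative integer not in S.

The values 0, 1, 2 are all present; 3 is the first non-negative integer missing from the set.

3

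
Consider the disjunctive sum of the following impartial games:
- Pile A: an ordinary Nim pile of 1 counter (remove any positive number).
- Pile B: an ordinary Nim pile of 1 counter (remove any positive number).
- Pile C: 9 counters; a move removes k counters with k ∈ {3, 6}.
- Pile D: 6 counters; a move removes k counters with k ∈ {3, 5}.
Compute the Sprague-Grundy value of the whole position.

Pile A is a plain Nim pile of size 1, so its Grundy value is 1.
Pile B is a plain Nim pile of size 1, so its Grundy value is 1.
Build the Grundy sequence for pile C with g(k) = mex{g(k−s) : s ∈ {3, 6}, s ≤ k}:
k:     0  1  2  3  4  5  6  7  8  9
g(k):  0  0  0  1  1  1  2  2  2  0
So g(9) = 0.
Build the Grundy sequence for pile D with g(k) = mex{g(k−s) : s ∈ {3, 5}, s ≤ k}:
k:     0  1  2  3  4  5  6
g(k):  0  0  0  1  1  1  2
So g(6) = 2.
The value of a disjunctive sum is the nim-sum of the parts.
Combined value = 1 ⊕ 1 ⊕ 0 ⊕ 2 = 2.

2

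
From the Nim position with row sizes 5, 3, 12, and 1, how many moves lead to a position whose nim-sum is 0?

Compute the nim-sum pairwise:
5 ⊕ 3 = 6
6 ⊕ 12 = 10
10 ⊕ 1 = 11
The overall nim-sum is X = 11. A row of size p has a winning move iff p XOR X < p (reduce it to p XOR X).
  5: 5 XOR 11 = 14 ≥ 5 — no move.
  3: 3 XOR 11 = 8 ≥ 3 — no move.
  12: 12 XOR 11 = 7 < 12 — winning move (to 7).
  1: 1 XOR 11 = 10 ≥ 1 — no move.
That gives 1 winning move.

1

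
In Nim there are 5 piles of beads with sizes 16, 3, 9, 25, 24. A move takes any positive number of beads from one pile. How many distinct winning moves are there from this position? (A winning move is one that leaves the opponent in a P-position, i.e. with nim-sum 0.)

3

Write each in binary and XOR column by column:
  10000  (16)
  00011  (3)
  01001  (9)
  11001  (25)
  11000  (24)
  -----
  11011  (27)
The overall nim-sum is X = 27. A pile of size p has a winning move iff p XOR X < p (reduce it to p XOR X).
  16: 16 XOR 27 = 11 < 16 — winning move (to 11).
  3: 3 XOR 27 = 24 ≥ 3 — no move.
  9: 9 XOR 27 = 18 ≥ 9 — no move.
  25: 25 XOR 27 = 2 < 25 — winning move (to 2).
  24: 24 XOR 27 = 3 < 24 — winning move (to 3).
That gives 3 winning moves.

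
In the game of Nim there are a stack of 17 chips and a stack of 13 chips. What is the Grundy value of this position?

28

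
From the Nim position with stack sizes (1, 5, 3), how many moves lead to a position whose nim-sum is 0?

1

Nim-sum: 1 ⊕ 5 ⊕ 3 = 7.
The overall nim-sum is X = 7. A stack of size p has a winning move iff p XOR X < p (reduce it to p XOR X).
  1: 1 XOR 7 = 6 ≥ 1 — no move.
  5: 5 XOR 7 = 2 < 5 — winning move (to 2).
  3: 3 XOR 7 = 4 ≥ 3 — no move.
That gives 1 winning move.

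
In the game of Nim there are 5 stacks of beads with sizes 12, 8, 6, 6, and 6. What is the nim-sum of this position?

Write each in binary and XOR column by column:
  1100  (12)
  1000  (8)
  0110  (6)
  0110  (6)
  0110  (6)
  ----
  0010  (2)

2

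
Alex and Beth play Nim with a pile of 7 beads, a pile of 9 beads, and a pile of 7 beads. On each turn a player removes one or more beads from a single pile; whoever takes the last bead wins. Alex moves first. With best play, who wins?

Alex wins

Write each in binary and XOR column by column:
  0111  (7)
  1001  (9)
  0111  (7)
  ----
  1001  (9)
The nim-sum is 9 ≠ 0, so this is an N-position: the player to move can win; Alex has a winning move.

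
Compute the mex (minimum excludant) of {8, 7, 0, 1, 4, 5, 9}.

The values 0, 1 are all present; 2 is the first non-negative integer missing from the set.

2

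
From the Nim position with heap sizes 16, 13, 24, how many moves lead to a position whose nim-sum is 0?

Nim-sum: 16 ^ 13 ^ 24 = 5.
The overall nim-sum is X = 5. A heap of size p has a winning move iff p XOR X < p (reduce it to p XOR X).
  16: 16 XOR 5 = 21 ≥ 16 — no move.
  13: 13 XOR 5 = 8 < 13 — winning move (to 8).
  24: 24 XOR 5 = 29 ≥ 24 — no move.
That gives 1 winning move.

1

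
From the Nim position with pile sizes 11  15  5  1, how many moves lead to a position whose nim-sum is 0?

0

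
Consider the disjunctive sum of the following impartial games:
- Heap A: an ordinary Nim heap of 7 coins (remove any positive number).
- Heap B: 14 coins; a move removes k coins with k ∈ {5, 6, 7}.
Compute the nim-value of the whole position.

Heap A is a plain Nim heap of size 7, so its Grundy value is 7.
For heap B, compute g(0), g(1), … with moves {5, 6, 7}:
g(0) = mex{} = 0
g(1) = mex{} = 0
g(2) = mex{} = 0
g(3) = mex{} = 0
g(4) = mex{} = 0
g(5) = mex{0} = 1
g(6) = mex{0} = 1
g(7) = mex{0} = 1
g(8) = mex{0} = 1
g(9) = mex{0} = 1
g(10) = mex{0,1} = 2
g(11) = mex{0,1} = 2
g(12) = mex{1} = 0
g(13) = mex{1} = 0
g(14) = mex{1} = 0
So g(14) = 0.
The value of a disjunctive sum is the nim-sum of the parts.
Combined value = 7 ⊕ 0 = 7.

7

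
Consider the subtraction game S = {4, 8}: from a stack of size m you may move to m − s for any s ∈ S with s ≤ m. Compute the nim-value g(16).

1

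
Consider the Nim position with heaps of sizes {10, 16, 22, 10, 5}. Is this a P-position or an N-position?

Write each in binary and XOR column by column:
  01010  (10)
  10000  (16)
  10110  (22)
  01010  (10)
  00101  (5)
  -----
  00011  (3)
The nim-sum is 3 ≠ 0, so this is an N-position: the player to move can win.

N-position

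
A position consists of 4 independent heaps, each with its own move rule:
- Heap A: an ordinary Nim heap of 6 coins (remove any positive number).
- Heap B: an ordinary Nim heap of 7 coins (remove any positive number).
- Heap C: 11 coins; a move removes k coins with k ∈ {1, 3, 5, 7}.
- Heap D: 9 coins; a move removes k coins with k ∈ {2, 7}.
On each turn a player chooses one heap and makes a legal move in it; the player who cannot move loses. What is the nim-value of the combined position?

0

Heap A is a plain Nim heap of size 6, so its Grundy value is 6.
Heap B is a plain Nim heap of size 7, so its Grundy value is 7.
For heap C, compute g(0), g(1), … with moves {1, 3, 5, 7}:
k:     0  1  2  3  4  5  6  7  8  9 10 11
g(k):  0  1  0  1  0  1  0  1  0  1  0  1
So g(11) = 1.
Build the Grundy sequence for heap D with g(k) = mex{g(k−s) : s ∈ {2, 7}, s ≤ k}:
k:     0  1  2  3  4  5  6  7  8  9
g(k):  0  0  1  1  0  0  1  1  2  0
So g(9) = 0.
By the Sprague-Grundy theorem, the Grundy value of a sum of independent games is the XOR of the component values.
Combined value = 6 ⊕ 7 ⊕ 1 ⊕ 0 = 0.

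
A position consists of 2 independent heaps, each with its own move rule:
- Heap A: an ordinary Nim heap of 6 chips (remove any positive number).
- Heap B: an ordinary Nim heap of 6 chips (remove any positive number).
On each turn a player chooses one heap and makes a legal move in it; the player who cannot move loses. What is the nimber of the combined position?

0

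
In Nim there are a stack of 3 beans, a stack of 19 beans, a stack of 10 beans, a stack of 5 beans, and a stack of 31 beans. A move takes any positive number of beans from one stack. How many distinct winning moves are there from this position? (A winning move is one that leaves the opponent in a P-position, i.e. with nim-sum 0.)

Bitwise XOR of the heap sizes:
  00011  (3)
  10011  (19)
  01010  (10)
  00101  (5)
  11111  (31)
  -----
  00000  (0)
The nim-sum is already 0, so every move leaves a nonzero nim-sum — there are no winning moves.

0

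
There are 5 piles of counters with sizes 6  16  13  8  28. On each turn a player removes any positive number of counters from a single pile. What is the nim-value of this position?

15

Nim-sum: 6 XOR 16 XOR 13 XOR 8 XOR 28 = 15.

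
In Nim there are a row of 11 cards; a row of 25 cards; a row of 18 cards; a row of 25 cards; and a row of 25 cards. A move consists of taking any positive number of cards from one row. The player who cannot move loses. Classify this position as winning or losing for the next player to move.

Losing position

Compute the nim-sum pairwise:
11 ^ 25 = 18
18 ^ 18 = 0
0 ^ 25 = 25
25 ^ 25 = 0
The nim-sum is 0, so this is a P-position: the player to move is in a losing position under optimal play.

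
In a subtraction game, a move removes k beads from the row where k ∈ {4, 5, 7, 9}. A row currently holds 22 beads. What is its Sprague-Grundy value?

2

Build the Grundy sequence with g(k) = mex{g(k−s) : s ∈ {4, 5, 7, 9}, s ≤ k}:
k:     0  1  2  3  4  5  6  7  8  9 10 11 12 13 14 15 16 17 18 19 20 21 22
g(k):  0  0  0  0  1  1  1  1  2  2  2  2  3  0  0  0  0  1  1  1  1  2  2
So g(22) = 2.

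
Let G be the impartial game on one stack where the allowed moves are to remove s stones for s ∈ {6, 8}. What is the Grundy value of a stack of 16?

Grundy values for subtraction set {6, 8}:
k:     0  1  2  3  4  5  6  7  8  9 10 11 12 13 14 15 16
g(k):  0  0  0  0  0  0  1  1  1  1  1  1  2  2  0  0  0
So g(16) = 0.

0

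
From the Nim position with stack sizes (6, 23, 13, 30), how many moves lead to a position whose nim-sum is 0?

3

Nim-sum: 6 ^ 23 ^ 13 ^ 30 = 2.
The overall nim-sum is X = 2. A stack of size p has a winning move iff p XOR X < p (reduce it to p XOR X).
  6: 6 XOR 2 = 4 < 6 — winning move (to 4).
  23: 23 XOR 2 = 21 < 23 — winning move (to 21).
  13: 13 XOR 2 = 15 ≥ 13 — no move.
  30: 30 XOR 2 = 28 < 30 — winning move (to 28).
That gives 3 winning moves.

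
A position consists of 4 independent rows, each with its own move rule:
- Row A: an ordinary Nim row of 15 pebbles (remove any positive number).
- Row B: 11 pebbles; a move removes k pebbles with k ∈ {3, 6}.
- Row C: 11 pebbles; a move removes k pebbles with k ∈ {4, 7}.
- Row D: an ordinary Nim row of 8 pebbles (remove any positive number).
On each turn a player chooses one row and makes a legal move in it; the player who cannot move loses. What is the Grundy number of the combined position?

7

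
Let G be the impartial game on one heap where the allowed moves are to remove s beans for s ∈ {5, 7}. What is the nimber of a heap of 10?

2

Build the Grundy sequence with g(k) = mex{g(k−s) : s ∈ {5, 7}, s ≤ k}:
g(0) = mex{} = 0
g(1) = mex{} = 0
g(2) = mex{} = 0
g(3) = mex{} = 0
g(4) = mex{} = 0
g(5) = mex{0} = 1
g(6) = mex{0} = 1
g(7) = mex{0} = 1
g(8) = mex{0} = 1
g(9) = mex{0} = 1
g(10) = mex{0,1} = 2
So g(10) = 2.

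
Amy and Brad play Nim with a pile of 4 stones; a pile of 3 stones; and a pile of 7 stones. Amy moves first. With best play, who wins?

Brad wins

In binary:
  100  (4)
  011  (3)
  111  (7)
  ---
  000  (0)
The nim-sum is 0, so this is a P-position: the player to move is in a losing position under optimal play; Amy is about to move from it and so loses — Brad wins.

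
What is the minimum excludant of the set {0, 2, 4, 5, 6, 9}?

1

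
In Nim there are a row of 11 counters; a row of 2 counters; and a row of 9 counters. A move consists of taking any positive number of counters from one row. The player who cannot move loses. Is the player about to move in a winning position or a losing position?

Losing position

Bitwise XOR of the heap sizes:
  1011  (11)
  0010  (2)
  1001  (9)
  ----
  0000  (0)
The nim-sum is 0, so this is a P-position: the player to move is in a losing position under optimal play.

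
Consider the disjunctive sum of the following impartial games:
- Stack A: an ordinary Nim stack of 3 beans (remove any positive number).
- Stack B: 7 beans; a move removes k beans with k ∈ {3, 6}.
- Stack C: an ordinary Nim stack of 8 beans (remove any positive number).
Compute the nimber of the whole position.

Stack A is a plain Nim stack of size 3, so its Grundy value is 3.
Grundy values for stack B (subtraction set {3, 6}):
g(0) = mex{} = 0
g(1) = mex{} = 0
g(2) = mex{} = 0
g(3) = mex{0} = 1
g(4) = mex{0} = 1
g(5) = mex{0} = 1
g(6) = mex{0,1} = 2
g(7) = mex{0,1} = 2
So g(7) = 2.
Stack C is a plain Nim stack of size 8, so its Grundy value is 8.
The value of a disjunctive sum is the nim-sum of the parts.
Combined value = 3 XOR 2 XOR 8 = 9.

9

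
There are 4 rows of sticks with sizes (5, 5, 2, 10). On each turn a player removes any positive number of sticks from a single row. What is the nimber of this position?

8

Compute the nim-sum pairwise:
5 XOR 5 = 0
0 XOR 2 = 2
2 XOR 10 = 8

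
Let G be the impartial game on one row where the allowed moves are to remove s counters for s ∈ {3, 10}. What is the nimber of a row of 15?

0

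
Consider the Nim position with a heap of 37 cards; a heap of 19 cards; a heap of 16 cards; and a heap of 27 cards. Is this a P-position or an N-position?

Compute the nim-sum pairwise:
37 XOR 19 = 54
54 XOR 16 = 38
38 XOR 27 = 61
The nim-sum is 61 ≠ 0, so this is an N-position: the player to move can win.

N-position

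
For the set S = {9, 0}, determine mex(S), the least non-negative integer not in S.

0 is in the set but 1 is not, so the mex is 1.

1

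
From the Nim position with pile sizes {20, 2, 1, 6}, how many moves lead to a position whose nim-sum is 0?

1

Compute the nim-sum pairwise:
20 ⊕ 2 = 22
22 ⊕ 1 = 23
23 ⊕ 6 = 17
The overall nim-sum is X = 17. A pile of size p has a winning move iff p XOR X < p (reduce it to p XOR X).
  20: 20 XOR 17 = 5 < 20 — winning move (to 5).
  2: 2 XOR 17 = 19 ≥ 2 — no move.
  1: 1 XOR 17 = 16 ≥ 1 — no move.
  6: 6 XOR 17 = 23 ≥ 6 — no move.
That gives 1 winning move.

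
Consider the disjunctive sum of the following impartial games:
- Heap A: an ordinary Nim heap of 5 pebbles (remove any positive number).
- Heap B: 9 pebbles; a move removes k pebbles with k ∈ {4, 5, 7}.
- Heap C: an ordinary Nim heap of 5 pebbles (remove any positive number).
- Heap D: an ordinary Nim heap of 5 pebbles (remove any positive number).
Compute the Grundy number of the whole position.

Heap A is a plain Nim heap of size 5, so its Grundy value is 5.
Grundy values for heap B (subtraction set {4, 5, 7}):
k:     0  1  2  3  4  5  6  7  8  9
g(k):  0  0  0  0  1  1  1  1  2  2
So g(9) = 2.
Heap C is a plain Nim heap of size 5, so its Grundy value is 5.
Heap D is a plain Nim heap of size 5, so its Grundy value is 5.
The value of a disjunctive sum is the nim-sum of the parts.
Combined value = 5 ⊕ 2 ⊕ 5 ⊕ 5 = 7.

7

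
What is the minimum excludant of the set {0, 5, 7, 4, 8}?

0 is in the set but 1 is not, so the mex is 1.

1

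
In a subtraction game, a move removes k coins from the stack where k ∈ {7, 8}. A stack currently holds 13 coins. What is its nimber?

Compute g(0), g(1), … for moves {7, 8}:
g(0) = mex{} = 0
g(1) = mex{} = 0
g(2) = mex{} = 0
g(3) = mex{} = 0
g(4) = mex{} = 0
g(5) = mex{} = 0
g(6) = mex{} = 0
g(7) = mex{0} = 1
g(8) = mex{0} = 1
g(9) = mex{0} = 1
g(10) = mex{0} = 1
g(11) = mex{0} = 1
g(12) = mex{0} = 1
g(13) = mex{0} = 1
So g(13) = 1.

1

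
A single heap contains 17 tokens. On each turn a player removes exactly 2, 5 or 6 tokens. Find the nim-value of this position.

1

Compute g(0), g(1), … for moves {2, 5, 6}:
k:     0  1  2  3  4  5  6  7  8  9 10 11 12 13 14 15 16 17
g(k):  0  0  1  1  0  2  1  3  0  2  1  0  0  1  1  0  2  1
So g(17) = 1.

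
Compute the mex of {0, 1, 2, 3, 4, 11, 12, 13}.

5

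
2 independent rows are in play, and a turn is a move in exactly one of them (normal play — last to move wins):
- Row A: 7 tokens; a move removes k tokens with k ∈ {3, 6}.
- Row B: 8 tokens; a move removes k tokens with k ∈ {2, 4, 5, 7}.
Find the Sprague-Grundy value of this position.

6

Build the Grundy sequence for row A with g(k) = mex{g(k−s) : s ∈ {3, 6}, s ≤ k}:
g(0) = mex{} = 0
g(1) = mex{} = 0
g(2) = mex{} = 0
g(3) = mex{0} = 1
g(4) = mex{0} = 1
g(5) = mex{0} = 1
g(6) = mex{0,1} = 2
g(7) = mex{0,1} = 2
So g(7) = 2.
For row B, compute g(0), g(1), … with moves {2, 4, 5, 7}:
k:     0  1  2  3  4  5  6  7  8
g(k):  0  0  1  1  2  2  3  3  4
So g(8) = 4.
The value of a disjunctive sum is the nim-sum of the parts.
Combined value = 2 XOR 4 = 6.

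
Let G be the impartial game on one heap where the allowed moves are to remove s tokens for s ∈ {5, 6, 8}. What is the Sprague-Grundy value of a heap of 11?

Compute g(0), g(1), … for moves {5, 6, 8}:
g(0) = mex{} = 0
g(1) = mex{} = 0
g(2) = mex{} = 0
g(3) = mex{} = 0
g(4) = mex{} = 0
g(5) = mex{0} = 1
g(6) = mex{0} = 1
g(7) = mex{0} = 1
g(8) = mex{0} = 1
g(9) = mex{0} = 1
g(10) = mex{0,1} = 2
g(11) = mex{0,1} = 2
So g(11) = 2.

2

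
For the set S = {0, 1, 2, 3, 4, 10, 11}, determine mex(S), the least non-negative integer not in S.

5

The values 0, 1, 2, 3, 4 are all present; 5 is the first non-negative integer missing from the set.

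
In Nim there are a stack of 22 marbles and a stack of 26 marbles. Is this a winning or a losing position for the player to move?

Winning position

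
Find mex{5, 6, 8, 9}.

0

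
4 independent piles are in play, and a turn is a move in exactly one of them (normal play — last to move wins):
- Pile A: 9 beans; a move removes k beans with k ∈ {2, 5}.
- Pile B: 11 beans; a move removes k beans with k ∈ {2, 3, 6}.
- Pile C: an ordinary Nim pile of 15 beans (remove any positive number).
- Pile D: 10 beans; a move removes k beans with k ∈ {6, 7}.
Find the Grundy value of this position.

14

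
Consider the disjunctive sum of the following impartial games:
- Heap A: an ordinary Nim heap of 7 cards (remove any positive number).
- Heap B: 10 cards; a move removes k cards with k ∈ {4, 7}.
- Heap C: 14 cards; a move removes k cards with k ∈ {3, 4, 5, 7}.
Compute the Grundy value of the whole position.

4

Heap A is a plain Nim heap of size 7, so its Grundy value is 7.
Grundy values for heap B (subtraction set {4, 7}):
k:     0  1  2  3  4  5  6  7  8  9 10
g(k):  0  0  0  0  1  1  1  1  2  2  2
So g(10) = 2.
Grundy values for heap C (subtraction set {3, 4, 5, 7}):
g(0) = mex{} = 0
g(1) = mex{} = 0
g(2) = mex{} = 0
g(3) = mex{0} = 1
g(4) = mex{0} = 1
g(5) = mex{0} = 1
g(6) = mex{0,1} = 2
g(7) = mex{0,1} = 2
g(8) = mex{0,1} = 2
g(9) = mex{0,1,2} = 3
g(10) = mex{1,2} = 0
g(11) = mex{1,2} = 0
g(12) = mex{1,2,3} = 0
g(13) = mex{0,2,3} = 1
g(14) = mex{0,2,3} = 1
So g(14) = 1.
By the Sprague-Grundy theorem, the Grundy value of a sum of independent games is the XOR of the component values.
Combined value = 7 XOR 2 XOR 1 = 4.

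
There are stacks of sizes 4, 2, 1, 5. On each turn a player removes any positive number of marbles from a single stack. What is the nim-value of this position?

Nim-sum: 4 ^ 2 ^ 1 ^ 5 = 2.

2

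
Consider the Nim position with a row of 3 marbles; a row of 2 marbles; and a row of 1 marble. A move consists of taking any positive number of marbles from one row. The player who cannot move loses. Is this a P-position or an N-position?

P-position

Nim-sum: 3 ^ 2 ^ 1 = 0.
The nim-sum is 0, so this is a P-position: the player to move is in a losing position under optimal play.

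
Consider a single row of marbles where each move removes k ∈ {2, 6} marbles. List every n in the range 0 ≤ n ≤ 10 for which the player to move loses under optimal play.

Grundy values for subtraction set {2, 6}:
k:     0  1  2  3  4  5  6  7  8  9 10
g(k):  0  0  1  1  0  0  1  1  0  0  1
The P-positions (g = 0) in 0..10 are 0, 1, 4, 5, 8, 9.

0, 1, 4, 5, 8, 9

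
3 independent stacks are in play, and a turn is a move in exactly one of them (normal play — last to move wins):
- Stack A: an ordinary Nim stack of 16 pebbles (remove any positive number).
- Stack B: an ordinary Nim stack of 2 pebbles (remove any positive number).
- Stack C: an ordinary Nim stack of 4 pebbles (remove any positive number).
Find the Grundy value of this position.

Stack A is a plain Nim stack of size 16, so its Grundy value is 16.
Stack B is a plain Nim stack of size 2, so its Grundy value is 2.
Stack C is a plain Nim stack of size 4, so its Grundy value is 4.
By the Sprague-Grundy theorem, the Grundy value of a sum of independent games is the XOR of the component values.
Combined value = 16 ⊕ 2 ⊕ 4 = 22.

22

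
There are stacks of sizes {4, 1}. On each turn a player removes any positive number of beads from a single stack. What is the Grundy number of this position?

Compute the nim-sum pairwise:
4 XOR 1 = 5

5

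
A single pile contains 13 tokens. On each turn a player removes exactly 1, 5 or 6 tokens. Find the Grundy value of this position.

Build the Grundy sequence with g(k) = mex{g(k−s) : s ∈ {1, 5, 6}, s ≤ k}:
g(0) = mex{} = 0
g(1) = mex{0} = 1
g(2) = mex{1} = 0
g(3) = mex{0} = 1
g(4) = mex{1} = 0
g(5) = mex{0} = 1
g(6) = mex{0,1} = 2
g(7) = mex{0,1,2} = 3
g(8) = mex{0,1,3} = 2
g(9) = mex{0,1,2} = 3
g(10) = mex{0,1,3} = 2
g(11) = mex{1,2} = 0
g(12) = mex{0,2,3} = 1
g(13) = mex{1,2,3} = 0
So g(13) = 0.

0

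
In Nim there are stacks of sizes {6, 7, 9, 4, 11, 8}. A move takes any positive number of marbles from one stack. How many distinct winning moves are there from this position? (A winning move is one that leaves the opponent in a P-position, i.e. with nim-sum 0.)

3

In binary:
  0110  (6)
  0111  (7)
  1001  (9)
  0100  (4)
  1011  (11)
  1000  (8)
  ----
  1111  (15)
The overall nim-sum is X = 15. A stack of size p has a winning move iff p XOR X < p (reduce it to p XOR X).
  6: 6 XOR 15 = 9 ≥ 6 — no move.
  7: 7 XOR 15 = 8 ≥ 7 — no move.
  9: 9 XOR 15 = 6 < 9 — winning move (to 6).
  4: 4 XOR 15 = 11 ≥ 4 — no move.
  11: 11 XOR 15 = 4 < 11 — winning move (to 4).
  8: 8 XOR 15 = 7 < 8 — winning move (to 7).
That gives 3 winning moves.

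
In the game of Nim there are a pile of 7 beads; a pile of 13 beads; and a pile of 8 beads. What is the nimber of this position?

2

Nim-sum: 7 ^ 13 ^ 8 = 2.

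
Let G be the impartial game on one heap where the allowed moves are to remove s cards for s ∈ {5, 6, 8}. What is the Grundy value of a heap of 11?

2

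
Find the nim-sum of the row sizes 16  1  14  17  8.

Nim-sum: 16 ^ 1 ^ 14 ^ 17 ^ 8 = 6.

6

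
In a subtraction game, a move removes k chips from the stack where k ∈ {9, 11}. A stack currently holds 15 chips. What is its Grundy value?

1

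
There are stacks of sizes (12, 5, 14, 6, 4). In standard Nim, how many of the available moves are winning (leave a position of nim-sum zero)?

5

Compute the nim-sum pairwise:
12 XOR 5 = 9
9 XOR 14 = 7
7 XOR 6 = 1
1 XOR 4 = 5
The overall nim-sum is X = 5. A stack of size p has a winning move iff p XOR X < p (reduce it to p XOR X).
  12: 12 XOR 5 = 9 < 12 — winning move (to 9).
  5: 5 XOR 5 = 0 < 5 — winning move (to 0).
  14: 14 XOR 5 = 11 < 14 — winning move (to 11).
  6: 6 XOR 5 = 3 < 6 — winning move (to 3).
  4: 4 XOR 5 = 1 < 4 — winning move (to 1).
That gives 5 winning moves.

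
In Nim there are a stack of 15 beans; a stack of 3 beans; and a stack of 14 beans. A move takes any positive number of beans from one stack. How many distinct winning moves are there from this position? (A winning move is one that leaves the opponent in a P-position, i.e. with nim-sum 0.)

3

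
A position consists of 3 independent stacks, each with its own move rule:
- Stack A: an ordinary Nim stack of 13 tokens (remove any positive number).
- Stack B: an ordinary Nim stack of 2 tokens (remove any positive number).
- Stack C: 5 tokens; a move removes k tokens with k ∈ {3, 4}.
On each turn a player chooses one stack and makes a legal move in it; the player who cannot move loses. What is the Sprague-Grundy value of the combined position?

14

Stack A is a plain Nim stack of size 13, so its Grundy value is 13.
Stack B is a plain Nim stack of size 2, so its Grundy value is 2.
Build the Grundy sequence for stack C with g(k) = mex{g(k−s) : s ∈ {3, 4}, s ≤ k}:
k:     0  1  2  3  4  5
g(k):  0  0  0  1  1  1
So g(5) = 1.
The value of a disjunctive sum is the nim-sum of the parts.
Combined value = 13 XOR 2 XOR 1 = 14.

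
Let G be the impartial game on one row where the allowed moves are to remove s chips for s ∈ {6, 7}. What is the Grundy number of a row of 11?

1

Compute g(0), g(1), … for moves {6, 7}:
k:     0  1  2  3  4  5  6  7  8  9 10 11
g(k):  0  0  0  0  0  0  1  1  1  1  1  1
So g(11) = 1.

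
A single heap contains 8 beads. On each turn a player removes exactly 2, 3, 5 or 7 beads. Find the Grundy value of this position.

Compute g(0), g(1), … for moves {2, 3, 5, 7}:
g(0) = mex{} = 0
g(1) = mex{} = 0
g(2) = mex{0} = 1
g(3) = mex{0} = 1
g(4) = mex{0,1} = 2
g(5) = mex{0,1} = 2
g(6) = mex{0,1,2} = 3
g(7) = mex{0,1,2} = 3
g(8) = mex{0,1,2,3} = 4
So g(8) = 4.

4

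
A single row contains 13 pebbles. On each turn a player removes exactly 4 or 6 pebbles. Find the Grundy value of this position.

0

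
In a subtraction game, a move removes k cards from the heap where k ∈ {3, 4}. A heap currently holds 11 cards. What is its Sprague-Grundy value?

Compute g(0), g(1), … for moves {3, 4}:
g(0) = mex{} = 0
g(1) = mex{} = 0
g(2) = mex{} = 0
g(3) = mex{0} = 1
g(4) = mex{0} = 1
g(5) = mex{0} = 1
g(6) = mex{0,1} = 2
g(7) = mex{1} = 0
g(8) = mex{1} = 0
g(9) = mex{1,2} = 0
g(10) = mex{0,2} = 1
g(11) = mex{0} = 1
So g(11) = 1.

1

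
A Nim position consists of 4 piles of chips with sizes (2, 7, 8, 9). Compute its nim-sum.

Compute the nim-sum pairwise:
2 ^ 7 = 5
5 ^ 8 = 13
13 ^ 9 = 4

4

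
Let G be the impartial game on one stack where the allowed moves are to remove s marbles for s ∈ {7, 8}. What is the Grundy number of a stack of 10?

Grundy values for subtraction set {7, 8}:
g(0) = mex{} = 0
g(1) = mex{} = 0
g(2) = mex{} = 0
g(3) = mex{} = 0
g(4) = mex{} = 0
g(5) = mex{} = 0
g(6) = mex{} = 0
g(7) = mex{0} = 1
g(8) = mex{0} = 1
g(9) = mex{0} = 1
g(10) = mex{0} = 1
So g(10) = 1.

1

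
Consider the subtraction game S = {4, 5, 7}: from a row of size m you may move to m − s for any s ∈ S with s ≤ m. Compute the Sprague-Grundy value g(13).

Build the Grundy sequence with g(k) = mex{g(k−s) : s ∈ {4, 5, 7}, s ≤ k}:
k:     0  1  2  3  4  5  6  7  8  9 10 11 12 13
g(k):  0  0  0  0  1  1  1  1  2  2  2  0  0  0
So g(13) = 0.

0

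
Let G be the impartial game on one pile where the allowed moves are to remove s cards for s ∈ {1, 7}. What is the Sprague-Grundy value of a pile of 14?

Compute g(0), g(1), … for moves {1, 7}:
g(0) = mex{} = 0
g(1) = mex{0} = 1
g(2) = mex{1} = 0
g(3) = mex{0} = 1
g(4) = mex{1} = 0
g(5) = mex{0} = 1
g(6) = mex{1} = 0
g(7) = mex{0} = 1
g(8) = mex{1} = 0
g(9) = mex{0} = 1
g(10) = mex{1} = 0
g(11) = mex{0} = 1
g(12) = mex{1} = 0
g(13) = mex{0} = 1
g(14) = mex{1} = 0
So g(14) = 0.

0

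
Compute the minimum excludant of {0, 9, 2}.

0 is in the set but 1 is not, so the mex is 1.

1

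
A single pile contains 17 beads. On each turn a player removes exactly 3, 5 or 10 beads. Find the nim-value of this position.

0

Compute g(0), g(1), … for moves {3, 5, 10}:
k:     0  1  2  3  4  5  6  7  8  9 10 11 12 13 14 15 16 17
g(k):  0  0  0  1  1  1  2  2  0  0  3  1  1  2  2  0  0  0
So g(17) = 0.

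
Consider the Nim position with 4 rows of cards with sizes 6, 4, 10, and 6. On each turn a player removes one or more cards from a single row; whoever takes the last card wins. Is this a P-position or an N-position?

N-position

Bitwise XOR of the heap sizes:
  0110  (6)
  0100  (4)
  1010  (10)
  0110  (6)
  ----
  1110  (14)
The nim-sum is 14 ≠ 0, so this is an N-position: the player to move can win.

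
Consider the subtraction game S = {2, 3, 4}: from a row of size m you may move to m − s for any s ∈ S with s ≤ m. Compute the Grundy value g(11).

Compute g(0), g(1), … for moves {2, 3, 4}:
g(0) = mex{} = 0
g(1) = mex{} = 0
g(2) = mex{0} = 1
g(3) = mex{0} = 1
g(4) = mex{0,1} = 2
g(5) = mex{0,1} = 2
g(6) = mex{1,2} = 0
g(7) = mex{1,2} = 0
g(8) = mex{0,2} = 1
g(9) = mex{0,2} = 1
g(10) = mex{0,1} = 2
g(11) = mex{0,1} = 2
So g(11) = 2.

2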